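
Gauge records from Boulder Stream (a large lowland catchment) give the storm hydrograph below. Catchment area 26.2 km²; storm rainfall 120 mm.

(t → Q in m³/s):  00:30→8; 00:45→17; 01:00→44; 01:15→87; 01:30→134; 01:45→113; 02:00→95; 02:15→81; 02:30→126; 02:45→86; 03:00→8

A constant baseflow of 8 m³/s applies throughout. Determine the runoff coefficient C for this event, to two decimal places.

C ≈ 0.20

ΣQ_DR = 711.0 m³/s; V = ΣQ_DR·Δt = 6.399 × 10^5 m³.
Runoff depth d = V / A = 24.42 mm.
C = d / P = 24.42 / 120 = 0.20.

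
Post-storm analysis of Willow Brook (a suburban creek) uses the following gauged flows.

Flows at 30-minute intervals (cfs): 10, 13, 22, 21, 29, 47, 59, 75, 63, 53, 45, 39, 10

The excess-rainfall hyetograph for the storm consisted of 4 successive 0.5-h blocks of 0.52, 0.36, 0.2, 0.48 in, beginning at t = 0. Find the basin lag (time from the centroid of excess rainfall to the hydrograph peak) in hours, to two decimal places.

t_L ≈ 2.54 h

Centroid of excess rainfall: t_c = Σ P_i·t̄_i / ΣP_i = 0.9551 h (block centres at 0.25, 0.75, 1.25, 1.75 h).
Hydrograph peak occurs at t = 3.5 h, so basin lag t_L = 3.5 − 0.9551 = 2.54 h.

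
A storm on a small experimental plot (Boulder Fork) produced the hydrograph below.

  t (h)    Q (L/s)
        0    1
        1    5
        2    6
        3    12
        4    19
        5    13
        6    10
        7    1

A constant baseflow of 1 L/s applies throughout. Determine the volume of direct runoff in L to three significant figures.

V ≈ 2.12 × 10^5 L

Direct-runoff ordinates (Q − Q_b): 0.0, 4.0, 5.0, 11.0, 18.0, 12.0, 9.0, 0.0 L/s.
ΣQ_DR = 59.00 L/s.
With Δt = 1 h = 3600 s, V = ΣQ_DR · Δt = 59.00 × 3600 = 2.12 × 10^5 L.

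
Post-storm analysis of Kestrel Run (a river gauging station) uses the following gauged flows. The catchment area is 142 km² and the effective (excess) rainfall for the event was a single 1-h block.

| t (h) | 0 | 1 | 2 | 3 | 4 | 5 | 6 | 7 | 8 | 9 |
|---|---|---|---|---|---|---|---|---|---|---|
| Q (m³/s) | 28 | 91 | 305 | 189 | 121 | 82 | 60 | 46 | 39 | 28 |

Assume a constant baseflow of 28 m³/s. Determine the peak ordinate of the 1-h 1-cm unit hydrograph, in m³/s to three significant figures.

U_p ≈ 154 m³/s

Direct runoff: 0.0, 63.0, 277.0, 161.0, 93.0, 54.0, 32.0, 18.0, 11.0, 0.0 m³/s; ΣQ_DR = 709.0 m³/s, peak = 277.0 m³/s.
Runoff depth d = ΣQ_DR·Δt / A = 709.0 × 3600 / (142 km²) = 17.97 mm.
The 1-cm UH is the DRH scaled by (10 mm)/d, so U_p = 277.0 × 10/17.97 = 154 m³/s.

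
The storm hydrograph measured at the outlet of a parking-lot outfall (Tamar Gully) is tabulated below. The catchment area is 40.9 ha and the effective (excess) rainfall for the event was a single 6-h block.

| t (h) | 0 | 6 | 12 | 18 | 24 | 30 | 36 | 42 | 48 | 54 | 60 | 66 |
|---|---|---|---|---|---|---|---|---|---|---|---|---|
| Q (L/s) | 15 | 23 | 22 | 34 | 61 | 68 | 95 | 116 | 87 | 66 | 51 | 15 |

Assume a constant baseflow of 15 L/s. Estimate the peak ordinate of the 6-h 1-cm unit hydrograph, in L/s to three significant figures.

Direct runoff: 0.0, 8.0, 7.0, 19.0, 46.0, 53.0, 80.0, 101.0, 72.0, 51.0, 36.0, 0.0 L/s; ΣQ_DR = 473.0 L/s, peak = 101.0 L/s.
Runoff depth d = ΣQ_DR·Δt / A = 473.0 × 21600 / (40.9 ha) = 24.98 mm.
The 1-cm UH is the DRH scaled by (10 mm)/d, so U_p = 101.0 × 10/24.98 = 40.4 L/s.

U_p ≈ 40.4 L/s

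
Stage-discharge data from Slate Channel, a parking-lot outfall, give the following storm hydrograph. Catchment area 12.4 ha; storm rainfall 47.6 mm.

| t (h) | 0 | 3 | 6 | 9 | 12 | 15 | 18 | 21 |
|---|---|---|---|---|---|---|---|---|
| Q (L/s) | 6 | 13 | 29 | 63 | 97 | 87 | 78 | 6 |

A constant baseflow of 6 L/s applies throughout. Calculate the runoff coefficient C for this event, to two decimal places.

C ≈ 0.61

ΣQ_DR = 331.0 L/s; V = ΣQ_DR·Δt = 3.575 × 10^6 L.
Runoff depth d = V / A = 28.83 mm.
C = d / P = 28.83 / 47.6 = 0.61.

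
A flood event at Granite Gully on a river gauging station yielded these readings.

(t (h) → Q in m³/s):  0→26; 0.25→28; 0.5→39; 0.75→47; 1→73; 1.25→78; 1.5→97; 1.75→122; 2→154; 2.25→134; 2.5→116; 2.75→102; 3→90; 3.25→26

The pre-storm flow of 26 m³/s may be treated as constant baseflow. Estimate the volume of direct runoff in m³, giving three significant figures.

V ≈ 6.91 × 10^5 m³

Direct-runoff ordinates (Q − Q_b): 0.0, 2.0, 13.0, 21.0, 47.0, 52.0, 71.0, 96.0, 128.0, 108.0, 90.0, 76.0, 64.0, 0.0 m³/s.
ΣQ_DR = 768.0 m³/s.
With Δt = 0.25 h = 900 s, V = ΣQ_DR · Δt = 768.0 × 900 = 6.91 × 10^5 m³.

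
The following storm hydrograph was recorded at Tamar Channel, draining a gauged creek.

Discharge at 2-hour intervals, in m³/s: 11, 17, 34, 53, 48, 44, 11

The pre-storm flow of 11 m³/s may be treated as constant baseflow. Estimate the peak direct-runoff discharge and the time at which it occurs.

Q_p = 42.0 m³/s at t = 6 h

Subtracting baseflow gives direct-runoff ordinates: 0.0, 6.0, 23.0, 42.0, 37.0, 33.0, 0.0 m³/s.
The maximum is 42.0 m³/s, occurring at the reading for t = 6 h.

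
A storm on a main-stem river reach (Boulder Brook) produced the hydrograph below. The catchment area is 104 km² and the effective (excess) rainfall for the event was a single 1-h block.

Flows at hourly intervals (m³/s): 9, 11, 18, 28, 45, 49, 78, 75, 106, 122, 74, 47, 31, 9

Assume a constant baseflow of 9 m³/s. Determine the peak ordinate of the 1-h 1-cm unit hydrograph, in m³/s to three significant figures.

U_p ≈ 56.7 m³/s

Direct runoff: 0.0, 2.0, 9.0, 19.0, 36.0, 40.0, 69.0, 66.0, 97.0, 113.0, 65.0, 38.0, 22.0, 0.0 m³/s; ΣQ_DR = 576.0 m³/s, peak = 113.0 m³/s.
Runoff depth d = ΣQ_DR·Δt / A = 576.0 × 3600 / (104 km²) = 19.94 mm.
The 1-cm UH is the DRH scaled by (10 mm)/d, so U_p = 113.0 × 10/19.94 = 56.7 m³/s.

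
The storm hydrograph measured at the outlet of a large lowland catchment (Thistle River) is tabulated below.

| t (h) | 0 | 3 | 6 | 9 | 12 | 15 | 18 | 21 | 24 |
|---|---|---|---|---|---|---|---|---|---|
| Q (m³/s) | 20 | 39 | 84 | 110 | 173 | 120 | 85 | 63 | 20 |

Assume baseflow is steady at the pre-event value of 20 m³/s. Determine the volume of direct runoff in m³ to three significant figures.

V ≈ 5.77 × 10^6 m³

Direct-runoff ordinates (Q − Q_b): 0.0, 19.0, 64.0, 90.0, 153.0, 100.0, 65.0, 43.0, 0.0 m³/s.
ΣQ_DR = 534.0 m³/s.
With Δt = 3 h = 10800 s, V = ΣQ_DR · Δt = 534.0 × 10800 = 5.77 × 10^6 m³.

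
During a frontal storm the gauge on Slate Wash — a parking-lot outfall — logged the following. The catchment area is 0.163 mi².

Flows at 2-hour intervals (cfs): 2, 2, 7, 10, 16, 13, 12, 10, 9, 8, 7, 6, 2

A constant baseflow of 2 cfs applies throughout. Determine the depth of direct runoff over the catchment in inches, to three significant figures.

Direct runoff: 0.0, 0.0, 5.0, 8.0, 14.0, 11.0, 10.0, 8.0, 7.0, 6.0, 5.0, 4.0, 0.0 cfs; ΣQ_DR = 78.00 cfs.
V = ΣQ_DR · Δt = 78.00 × 7200 s = 5.616 × 10^5 ft³.
Over A = 0.163 mi², depth = V / A = 1.48 in.

d ≈ 1.48 in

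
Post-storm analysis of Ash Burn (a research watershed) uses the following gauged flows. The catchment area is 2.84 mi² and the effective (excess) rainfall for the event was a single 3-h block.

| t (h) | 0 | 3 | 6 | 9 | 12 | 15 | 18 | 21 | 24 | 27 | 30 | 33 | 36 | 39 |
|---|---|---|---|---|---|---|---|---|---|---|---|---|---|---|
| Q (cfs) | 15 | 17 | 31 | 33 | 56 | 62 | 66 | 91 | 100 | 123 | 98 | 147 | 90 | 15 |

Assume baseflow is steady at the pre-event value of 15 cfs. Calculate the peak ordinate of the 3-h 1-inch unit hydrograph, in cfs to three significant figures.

Direct runoff: 0.0, 2.0, 16.0, 18.0, 41.0, 47.0, 51.0, 76.0, 85.0, 108.0, 83.0, 132.0, 75.0, 0.0 cfs; ΣQ_DR = 734.0 cfs, peak = 132.0 cfs.
Runoff depth d = ΣQ_DR·Δt / A = 734.0 × 10800 / (2.84 mi²) = 1.201 in.
The 1-inch UH is the DRH scaled by (1 in)/d, so U_p = 132.0 × 1/1.201 = 110 cfs.

U_p ≈ 110 cfs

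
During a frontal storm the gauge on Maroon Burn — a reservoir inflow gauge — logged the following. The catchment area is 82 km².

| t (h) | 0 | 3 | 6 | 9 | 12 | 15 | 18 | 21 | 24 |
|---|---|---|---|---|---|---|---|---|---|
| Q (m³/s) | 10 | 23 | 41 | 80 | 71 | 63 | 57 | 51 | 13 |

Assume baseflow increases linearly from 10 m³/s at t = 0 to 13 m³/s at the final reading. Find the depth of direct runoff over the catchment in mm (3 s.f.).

d ≈ 40.2 mm

Direct runoff: 0.00, 12.62, 30.25, 68.88, 59.50, 51.12, 44.75, 38.38, 0.00 m³/s; ΣQ_DR = 305.5 m³/s.
V = ΣQ_DR · Δt = 305.5 × 10800 s = 3.299 × 10^6 m³.
Over A = 82 km², depth = V / A = 40.2 mm.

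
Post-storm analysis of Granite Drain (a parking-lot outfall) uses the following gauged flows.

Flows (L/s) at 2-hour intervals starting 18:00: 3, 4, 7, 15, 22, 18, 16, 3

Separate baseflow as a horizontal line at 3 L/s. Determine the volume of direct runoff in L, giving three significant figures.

V ≈ 4.61 × 10^5 L

Direct-runoff ordinates (Q − Q_b): 0.0, 1.0, 4.0, 12.0, 19.0, 15.0, 13.0, 0.0 L/s.
ΣQ_DR = 64.00 L/s.
With Δt = 2 h = 7200 s, V = ΣQ_DR · Δt = 64.00 × 7200 = 4.61 × 10^5 L.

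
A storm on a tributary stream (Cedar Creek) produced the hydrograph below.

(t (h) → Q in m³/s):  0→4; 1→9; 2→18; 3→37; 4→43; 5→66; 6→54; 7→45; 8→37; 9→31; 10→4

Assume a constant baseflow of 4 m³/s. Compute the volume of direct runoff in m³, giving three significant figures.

Direct-runoff ordinates (Q − Q_b): 0.0, 5.0, 14.0, 33.0, 39.0, 62.0, 50.0, 41.0, 33.0, 27.0, 0.0 m³/s.
ΣQ_DR = 304.0 m³/s.
With Δt = 1 h = 3600 s, V = ΣQ_DR · Δt = 304.0 × 3600 = 1.09 × 10^6 m³.

V ≈ 1.09 × 10^6 m³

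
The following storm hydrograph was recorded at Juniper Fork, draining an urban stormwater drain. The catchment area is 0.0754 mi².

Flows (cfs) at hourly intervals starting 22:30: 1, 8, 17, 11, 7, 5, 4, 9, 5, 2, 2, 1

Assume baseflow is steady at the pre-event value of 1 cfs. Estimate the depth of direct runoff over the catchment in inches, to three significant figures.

d ≈ 1.23 in

Direct runoff: 0.0, 7.0, 16.0, 10.0, 6.0, 4.0, 3.0, 8.0, 4.0, 1.0, 1.0, 0.0 cfs; ΣQ_DR = 60.00 cfs.
V = ΣQ_DR · Δt = 60.00 × 3600 s = 2.160 × 10^5 ft³.
Over A = 0.0754 mi², depth = V / A = 1.23 in.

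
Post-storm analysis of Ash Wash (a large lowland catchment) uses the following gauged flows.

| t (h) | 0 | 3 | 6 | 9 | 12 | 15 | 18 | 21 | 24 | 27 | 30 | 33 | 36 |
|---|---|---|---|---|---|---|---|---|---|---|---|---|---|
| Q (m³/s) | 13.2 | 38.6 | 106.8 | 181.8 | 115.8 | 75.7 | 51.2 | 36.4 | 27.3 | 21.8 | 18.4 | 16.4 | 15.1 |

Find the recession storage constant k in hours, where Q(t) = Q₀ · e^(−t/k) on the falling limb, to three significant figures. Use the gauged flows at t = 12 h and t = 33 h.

k ≈ 10.7 h

On the falling limb, Q drops from 115.8 to 16.4 m³/s between t = 12 h and t = 33 h (Δt = 21 h).
k = −Δt / ln(Q₂/Q₁) = −21 / ln(16.4/115.8) = 10.7 h.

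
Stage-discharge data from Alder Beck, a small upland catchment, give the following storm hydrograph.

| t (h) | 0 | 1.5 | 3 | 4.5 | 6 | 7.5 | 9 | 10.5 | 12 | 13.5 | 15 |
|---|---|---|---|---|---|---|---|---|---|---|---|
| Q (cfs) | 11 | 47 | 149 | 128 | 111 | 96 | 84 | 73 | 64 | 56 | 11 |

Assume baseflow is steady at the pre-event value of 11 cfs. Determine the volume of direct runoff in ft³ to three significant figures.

Direct-runoff ordinates (Q − Q_b): 0.0, 36.0, 138.0, 117.0, 100.0, 85.0, 73.0, 62.0, 53.0, 45.0, 0.0 cfs.
ΣQ_DR = 709.0 cfs.
With Δt = 1.5 h = 5400 s, V = ΣQ_DR · Δt = 709.0 × 5400 = 3.83 × 10^6 ft³.

V ≈ 3.83 × 10^6 ft³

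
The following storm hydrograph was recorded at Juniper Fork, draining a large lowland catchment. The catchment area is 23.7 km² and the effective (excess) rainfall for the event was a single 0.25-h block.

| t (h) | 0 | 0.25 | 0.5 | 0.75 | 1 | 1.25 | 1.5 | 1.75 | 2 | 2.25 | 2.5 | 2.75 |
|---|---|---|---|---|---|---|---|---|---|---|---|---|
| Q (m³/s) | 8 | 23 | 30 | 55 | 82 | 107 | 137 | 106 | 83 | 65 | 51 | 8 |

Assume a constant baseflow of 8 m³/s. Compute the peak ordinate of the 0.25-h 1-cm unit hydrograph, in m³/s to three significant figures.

U_p ≈ 51.5 m³/s

Direct runoff: 0.0, 15.0, 22.0, 47.0, 74.0, 99.0, 129.0, 98.0, 75.0, 57.0, 43.0, 0.0 m³/s; ΣQ_DR = 659.0 m³/s, peak = 129.0 m³/s.
Runoff depth d = ΣQ_DR·Δt / A = 659.0 × 900 / (23.7 km²) = 25.03 mm.
The 1-cm UH is the DRH scaled by (10 mm)/d, so U_p = 129.0 × 10/25.03 = 51.5 m³/s.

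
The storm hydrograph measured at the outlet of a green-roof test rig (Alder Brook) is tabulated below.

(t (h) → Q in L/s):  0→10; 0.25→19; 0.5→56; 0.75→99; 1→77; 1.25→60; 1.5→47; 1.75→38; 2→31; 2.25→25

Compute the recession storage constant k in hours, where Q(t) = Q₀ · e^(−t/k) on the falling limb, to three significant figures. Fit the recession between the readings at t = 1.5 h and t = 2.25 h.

On the falling limb, Q drops from 47 to 25 L/s between t = 1.5 h and t = 2.25 h (Δt = 0.75 h).
k = −Δt / ln(Q₂/Q₁) = −0.75 / ln(25/47) = 1.19 h.

k ≈ 1.19 h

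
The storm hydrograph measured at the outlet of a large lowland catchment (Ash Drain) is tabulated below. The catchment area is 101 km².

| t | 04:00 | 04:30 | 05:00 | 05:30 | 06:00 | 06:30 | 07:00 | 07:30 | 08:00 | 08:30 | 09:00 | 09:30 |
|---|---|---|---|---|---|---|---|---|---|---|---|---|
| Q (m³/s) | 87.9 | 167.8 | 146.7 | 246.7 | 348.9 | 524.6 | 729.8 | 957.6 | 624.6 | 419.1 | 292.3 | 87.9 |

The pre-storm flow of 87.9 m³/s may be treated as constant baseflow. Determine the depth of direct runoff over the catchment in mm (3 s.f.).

Direct runoff: 0.0, 79.9, 58.8, 158.8, 261.0, 436.7, 641.9, 869.7, 536.7, 331.2, 204.4, 0.0 m³/s; ΣQ_DR = 3579 m³/s.
V = ΣQ_DR · Δt = 3579 × 1800 s = 6.442 × 10^6 m³.
Over A = 101 km², depth = V / A = 63.8 mm.

d ≈ 63.8 mm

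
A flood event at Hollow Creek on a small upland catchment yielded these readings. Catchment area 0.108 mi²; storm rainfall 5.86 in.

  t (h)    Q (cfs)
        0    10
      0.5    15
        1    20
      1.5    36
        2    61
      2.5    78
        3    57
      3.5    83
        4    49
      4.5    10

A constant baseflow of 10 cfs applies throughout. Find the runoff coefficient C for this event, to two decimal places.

C ≈ 0.39

ΣQ_DR = 319.0 cfs; V = ΣQ_DR·Δt = 5.742 × 10^5 ft³.
Runoff depth d = V / A = 2.289 in.
C = d / P = 2.289 / 5.86 = 0.39.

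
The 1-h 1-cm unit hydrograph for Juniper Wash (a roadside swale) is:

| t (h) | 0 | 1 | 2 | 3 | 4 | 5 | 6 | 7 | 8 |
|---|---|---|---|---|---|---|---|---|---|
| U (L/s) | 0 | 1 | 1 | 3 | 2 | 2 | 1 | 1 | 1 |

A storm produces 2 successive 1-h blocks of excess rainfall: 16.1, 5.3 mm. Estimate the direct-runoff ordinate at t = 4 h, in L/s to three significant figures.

By discrete convolution, Q_j = Σ (P_i / 10 mm) · U_{j−i}.
At t = 4 h (j=4): Q = (16.1/10)·2 + (5.3/10)·3 = 4.81 L/s.

Q ≈ 4.81 L/s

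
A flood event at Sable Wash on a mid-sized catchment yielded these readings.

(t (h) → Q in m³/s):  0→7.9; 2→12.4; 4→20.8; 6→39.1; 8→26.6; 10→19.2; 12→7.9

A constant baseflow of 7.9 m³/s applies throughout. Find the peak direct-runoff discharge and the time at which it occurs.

Subtracting baseflow gives direct-runoff ordinates: 0.0, 4.5, 12.9, 31.2, 18.7, 11.3, 0.0 m³/s.
The maximum is 31.2 m³/s, occurring at the reading for t = 6 h.

Q_p = 31.2 m³/s at t = 6 h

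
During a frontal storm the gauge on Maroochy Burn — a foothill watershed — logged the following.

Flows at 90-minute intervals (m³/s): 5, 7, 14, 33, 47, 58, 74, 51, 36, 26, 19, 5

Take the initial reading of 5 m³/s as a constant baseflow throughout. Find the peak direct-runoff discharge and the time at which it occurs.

Subtracting baseflow gives direct-runoff ordinates: 0.0, 2.0, 9.0, 28.0, 42.0, 53.0, 69.0, 46.0, 31.0, 21.0, 14.0, 0.0 m³/s.
The maximum is 69.0 m³/s, occurring at the reading for t = 9 h.

Q_p = 69.0 m³/s at t = 9 h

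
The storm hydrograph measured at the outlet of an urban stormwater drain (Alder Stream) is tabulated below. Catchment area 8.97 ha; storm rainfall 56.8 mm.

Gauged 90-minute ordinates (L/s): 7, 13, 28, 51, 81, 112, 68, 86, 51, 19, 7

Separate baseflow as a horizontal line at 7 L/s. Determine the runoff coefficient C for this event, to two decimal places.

C ≈ 0.47

ΣQ_DR = 446.0 L/s; V = ΣQ_DR·Δt = 2.408 × 10^6 L.
Runoff depth d = V / A = 26.85 mm.
C = d / P = 26.85 / 56.8 = 0.47.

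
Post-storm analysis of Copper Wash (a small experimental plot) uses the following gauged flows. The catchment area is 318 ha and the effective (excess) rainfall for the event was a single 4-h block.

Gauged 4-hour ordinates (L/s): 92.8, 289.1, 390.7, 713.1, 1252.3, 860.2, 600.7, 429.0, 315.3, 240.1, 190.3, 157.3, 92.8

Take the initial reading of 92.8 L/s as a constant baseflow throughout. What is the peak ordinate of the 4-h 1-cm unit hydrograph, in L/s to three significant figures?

Direct runoff: 0.0, 196.3, 297.9, 620.3, 1159.5, 767.4, 507.9, 336.2, 222.5, 147.3, 97.5, 64.5, 0.0 L/s; ΣQ_DR = 4417 L/s, peak = 1159.5 L/s.
Runoff depth d = ΣQ_DR·Δt / A = 4417 × 14400 / (318 ha) = 20.00 mm.
The 1-cm UH is the DRH scaled by (10 mm)/d, so U_p = 1159.5 × 10/20.00 = 580 L/s.

U_p ≈ 580 L/s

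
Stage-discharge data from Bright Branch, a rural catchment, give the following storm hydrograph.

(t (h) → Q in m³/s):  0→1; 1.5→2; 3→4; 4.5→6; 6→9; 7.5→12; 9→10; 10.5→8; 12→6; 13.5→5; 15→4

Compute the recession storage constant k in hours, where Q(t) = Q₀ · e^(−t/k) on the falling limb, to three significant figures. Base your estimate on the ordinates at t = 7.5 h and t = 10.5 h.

k ≈ 7.40 h

On the falling limb, Q drops from 12 to 8 m³/s between t = 7.5 h and t = 10.5 h (Δt = 3 h).
k = −Δt / ln(Q₂/Q₁) = −3 / ln(8/12) = 7.40 h.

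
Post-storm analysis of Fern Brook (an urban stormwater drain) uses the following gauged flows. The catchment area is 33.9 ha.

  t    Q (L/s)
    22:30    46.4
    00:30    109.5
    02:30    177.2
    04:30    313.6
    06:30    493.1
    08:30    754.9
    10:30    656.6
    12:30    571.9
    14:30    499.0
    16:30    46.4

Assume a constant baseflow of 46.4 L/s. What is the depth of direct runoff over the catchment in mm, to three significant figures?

Direct runoff: 0.0, 63.1, 130.8, 267.2, 446.7, 708.5, 610.2, 525.5, 452.6, 0.0 L/s; ΣQ_DR = 3205 L/s.
V = ΣQ_DR · Δt = 3205 × 7200 s = 2.307 × 10^7 L.
Over A = 33.9 ha, depth = V / A = 68.1 mm.

d ≈ 68.1 mm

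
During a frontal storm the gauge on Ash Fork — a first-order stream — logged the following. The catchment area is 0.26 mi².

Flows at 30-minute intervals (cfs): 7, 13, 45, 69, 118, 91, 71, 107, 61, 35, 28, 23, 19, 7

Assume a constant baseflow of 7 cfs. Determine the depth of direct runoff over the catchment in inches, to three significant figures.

d ≈ 1.78 in

Direct runoff: 0.0, 6.0, 38.0, 62.0, 111.0, 84.0, 64.0, 100.0, 54.0, 28.0, 21.0, 16.0, 12.0, 0.0 cfs; ΣQ_DR = 596.0 cfs.
V = ΣQ_DR · Δt = 596.0 × 1800 s = 1.073 × 10^6 ft³.
Over A = 0.26 mi², depth = V / A = 1.78 in.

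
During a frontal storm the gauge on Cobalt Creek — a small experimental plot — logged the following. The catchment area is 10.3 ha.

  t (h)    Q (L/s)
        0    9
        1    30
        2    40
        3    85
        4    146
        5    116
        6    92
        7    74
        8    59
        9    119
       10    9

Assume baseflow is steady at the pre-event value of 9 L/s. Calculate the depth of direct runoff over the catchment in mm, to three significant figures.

Direct runoff: 0.0, 21.0, 31.0, 76.0, 137.0, 107.0, 83.0, 65.0, 50.0, 110.0, 0.0 L/s; ΣQ_DR = 680.0 L/s.
V = ΣQ_DR · Δt = 680.0 × 3600 s = 2.448 × 10^6 L.
Over A = 10.3 ha, depth = V / A = 23.8 mm.

d ≈ 23.8 mm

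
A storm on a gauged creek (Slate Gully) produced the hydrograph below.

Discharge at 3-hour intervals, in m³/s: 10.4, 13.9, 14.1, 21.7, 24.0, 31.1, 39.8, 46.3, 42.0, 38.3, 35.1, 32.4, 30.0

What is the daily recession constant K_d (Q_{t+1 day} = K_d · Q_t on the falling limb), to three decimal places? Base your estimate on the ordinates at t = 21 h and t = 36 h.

Between t = 21 h and t = 36 h the flow falls from 46.3 to 30.0 m³/s over 5×3 h = 15 h.
Per-interval ratio K = (30.0/46.3)^(1/5) = 0.9169; K_d = K^(24/3) = 0.499.

K_d ≈ 0.499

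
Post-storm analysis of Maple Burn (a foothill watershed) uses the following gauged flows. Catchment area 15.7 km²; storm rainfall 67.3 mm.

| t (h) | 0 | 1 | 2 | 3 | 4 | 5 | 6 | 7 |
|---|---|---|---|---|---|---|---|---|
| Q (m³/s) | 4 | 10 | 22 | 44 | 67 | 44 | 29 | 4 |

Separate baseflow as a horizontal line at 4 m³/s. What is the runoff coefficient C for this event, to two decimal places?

C ≈ 0.65

ΣQ_DR = 192.0 m³/s; V = ΣQ_DR·Δt = 6.912 × 10^5 m³.
Runoff depth d = V / A = 44.03 mm.
C = d / P = 44.03 / 67.3 = 0.65.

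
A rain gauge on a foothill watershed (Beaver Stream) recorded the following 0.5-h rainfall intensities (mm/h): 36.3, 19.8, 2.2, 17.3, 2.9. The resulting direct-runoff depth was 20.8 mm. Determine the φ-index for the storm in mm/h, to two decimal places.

φ ≈ 10.60 mm/h

Only the 3 blocks with intensity above φ contribute runoff: 36.3, 19.8, 17.3 mm/h.
Σ(I−φ)·Δt = d  ⇒  (36.3+19.8+17.3 − 3φ)·0.5 = 20.8
φ = (73.40 − 20.8/0.5) / 3 = 10.60 mm/h.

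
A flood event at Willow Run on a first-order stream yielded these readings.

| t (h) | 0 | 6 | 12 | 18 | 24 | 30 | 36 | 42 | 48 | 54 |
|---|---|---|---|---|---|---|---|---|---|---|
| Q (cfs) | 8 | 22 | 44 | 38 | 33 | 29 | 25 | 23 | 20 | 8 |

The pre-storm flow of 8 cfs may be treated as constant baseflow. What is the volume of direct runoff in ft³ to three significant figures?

V ≈ 3.67 × 10^6 ft³

Direct-runoff ordinates (Q − Q_b): 0.0, 14.0, 36.0, 30.0, 25.0, 21.0, 17.0, 15.0, 12.0, 0.0 cfs.
ΣQ_DR = 170.0 cfs.
With Δt = 6 h = 21600 s, V = ΣQ_DR · Δt = 170.0 × 21600 = 3.67 × 10^6 ft³.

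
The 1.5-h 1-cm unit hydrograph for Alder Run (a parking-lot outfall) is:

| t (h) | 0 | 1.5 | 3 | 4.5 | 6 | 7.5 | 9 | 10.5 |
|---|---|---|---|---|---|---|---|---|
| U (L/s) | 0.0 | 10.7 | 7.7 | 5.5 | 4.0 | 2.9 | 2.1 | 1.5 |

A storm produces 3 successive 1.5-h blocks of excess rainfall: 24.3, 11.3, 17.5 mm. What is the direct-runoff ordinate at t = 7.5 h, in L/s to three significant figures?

By discrete convolution, Q_j = Σ (P_i / 10 mm) · U_{j−i}.
At t = 7.5 h (j=5): Q = (24.3/10)·2.9 + (11.3/10)·4.0 + (17.5/10)·5.5 = 21.2 L/s.

Q ≈ 21.2 L/s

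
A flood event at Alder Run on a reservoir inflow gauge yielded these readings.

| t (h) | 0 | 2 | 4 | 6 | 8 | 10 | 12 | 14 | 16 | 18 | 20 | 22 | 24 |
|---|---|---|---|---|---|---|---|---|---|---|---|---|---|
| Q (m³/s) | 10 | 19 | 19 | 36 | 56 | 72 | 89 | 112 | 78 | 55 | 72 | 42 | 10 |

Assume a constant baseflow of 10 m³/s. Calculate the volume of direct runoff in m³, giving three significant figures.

V ≈ 3.89 × 10^6 m³

Direct-runoff ordinates (Q − Q_b): 0.0, 9.0, 9.0, 26.0, 46.0, 62.0, 79.0, 102.0, 68.0, 45.0, 62.0, 32.0, 0.0 m³/s.
ΣQ_DR = 540.0 m³/s.
With Δt = 2 h = 7200 s, V = ΣQ_DR · Δt = 540.0 × 7200 = 3.89 × 10^6 m³.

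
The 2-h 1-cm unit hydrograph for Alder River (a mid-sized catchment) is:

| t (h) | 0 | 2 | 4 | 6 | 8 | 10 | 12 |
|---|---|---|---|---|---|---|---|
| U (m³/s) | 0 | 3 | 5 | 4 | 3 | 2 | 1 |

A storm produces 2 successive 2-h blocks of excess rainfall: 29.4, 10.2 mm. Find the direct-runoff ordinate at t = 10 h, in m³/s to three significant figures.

Q ≈ 8.94 m³/s

By discrete convolution, Q_j = Σ (P_i / 10 mm) · U_{j−i}.
At t = 10 h (j=5): Q = (29.4/10)·2 + (10.2/10)·3 = 8.94 m³/s.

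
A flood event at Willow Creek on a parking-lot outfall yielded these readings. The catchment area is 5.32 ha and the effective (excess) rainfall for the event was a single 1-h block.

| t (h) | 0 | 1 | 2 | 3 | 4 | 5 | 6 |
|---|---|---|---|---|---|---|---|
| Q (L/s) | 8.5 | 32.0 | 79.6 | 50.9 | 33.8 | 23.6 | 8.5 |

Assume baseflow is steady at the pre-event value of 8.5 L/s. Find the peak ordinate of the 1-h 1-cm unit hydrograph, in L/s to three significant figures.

U_p ≈ 59.2 L/s

Direct runoff: 0.0, 23.5, 71.1, 42.4, 25.3, 15.1, 0.0 L/s; ΣQ_DR = 177.4 L/s, peak = 71.1 L/s.
Runoff depth d = ΣQ_DR·Δt / A = 177.4 × 3600 / (5.32 ha) = 12.00 mm.
The 1-cm UH is the DRH scaled by (10 mm)/d, so U_p = 71.1 × 10/12.00 = 59.2 L/s.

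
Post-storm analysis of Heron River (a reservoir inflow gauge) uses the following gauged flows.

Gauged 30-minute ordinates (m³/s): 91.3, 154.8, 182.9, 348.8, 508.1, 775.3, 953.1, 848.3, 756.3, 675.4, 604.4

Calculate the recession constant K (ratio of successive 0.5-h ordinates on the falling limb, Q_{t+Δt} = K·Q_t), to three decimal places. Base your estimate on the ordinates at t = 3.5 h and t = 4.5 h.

K ≈ 0.892

Using the recession-limb readings at t = 3.5 h and t = 4.5 h: Q falls from 848.3 to 675.4 m³/s over 2 intervals.
K = (Q₂/Q₁)^(1/2) = (675.4/848.3)^(1/2) = 0.892.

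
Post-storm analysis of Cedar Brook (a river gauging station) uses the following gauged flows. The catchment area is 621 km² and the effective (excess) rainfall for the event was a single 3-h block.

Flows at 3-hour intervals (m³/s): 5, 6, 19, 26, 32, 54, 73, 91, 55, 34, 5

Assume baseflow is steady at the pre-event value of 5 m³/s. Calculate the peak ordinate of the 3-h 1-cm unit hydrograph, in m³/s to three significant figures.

U_p ≈ 143 m³/s

Direct runoff: 0.0, 1.0, 14.0, 21.0, 27.0, 49.0, 68.0, 86.0, 50.0, 29.0, 0.0 m³/s; ΣQ_DR = 345.0 m³/s, peak = 86.0 m³/s.
Runoff depth d = ΣQ_DR·Δt / A = 345.0 × 10800 / (621 km²) = 6.000 mm.
The 1-cm UH is the DRH scaled by (10 mm)/d, so U_p = 86.0 × 10/6.000 = 143 m³/s.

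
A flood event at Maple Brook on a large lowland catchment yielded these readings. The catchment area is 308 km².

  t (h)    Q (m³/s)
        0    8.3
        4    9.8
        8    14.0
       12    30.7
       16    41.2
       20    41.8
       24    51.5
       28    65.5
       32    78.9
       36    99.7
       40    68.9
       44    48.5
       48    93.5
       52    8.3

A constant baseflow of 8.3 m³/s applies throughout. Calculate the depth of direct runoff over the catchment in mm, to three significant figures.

Direct runoff: 0.0, 1.5, 5.7, 22.4, 32.9, 33.5, 43.2, 57.2, 70.6, 91.4, 60.6, 40.2, 85.2, 0.0 m³/s; ΣQ_DR = 544.4 m³/s.
V = ΣQ_DR · Δt = 544.4 × 14400 s = 7.839 × 10^6 m³.
Over A = 308 km², depth = V / A = 25.5 mm.

d ≈ 25.5 mm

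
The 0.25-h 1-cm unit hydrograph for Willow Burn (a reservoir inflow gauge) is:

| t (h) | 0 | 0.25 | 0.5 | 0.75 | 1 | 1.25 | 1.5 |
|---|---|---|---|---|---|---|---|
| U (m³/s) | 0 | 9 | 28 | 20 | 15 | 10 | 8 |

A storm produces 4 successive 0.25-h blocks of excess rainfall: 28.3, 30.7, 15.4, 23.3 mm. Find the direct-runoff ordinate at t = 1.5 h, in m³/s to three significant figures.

Q ≈ 123 m³/s

By discrete convolution, Q_j = Σ (P_i / 10 mm) · U_{j−i}.
At t = 1.5 h (j=6): Q = (28.3/10)·8 + (30.7/10)·10 + (15.4/10)·15 + (23.3/10)·20 = 123 m³/s.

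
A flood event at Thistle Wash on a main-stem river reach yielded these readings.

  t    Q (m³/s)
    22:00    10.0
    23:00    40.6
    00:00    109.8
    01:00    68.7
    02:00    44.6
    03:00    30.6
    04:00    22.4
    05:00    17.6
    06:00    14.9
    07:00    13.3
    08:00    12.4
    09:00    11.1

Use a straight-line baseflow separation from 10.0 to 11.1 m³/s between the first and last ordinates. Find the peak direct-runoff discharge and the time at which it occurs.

Subtracting baseflow gives direct-runoff ordinates: 0.00, 30.50, 99.60, 58.40, 34.20, 20.10, 11.80, 6.90, 4.10, 2.40, 1.40, 0.00 m³/s.
The maximum is 99.60 m³/s, occurring at the reading for t = 00:00.

Q_p = 99.60 m³/s at t = 00:00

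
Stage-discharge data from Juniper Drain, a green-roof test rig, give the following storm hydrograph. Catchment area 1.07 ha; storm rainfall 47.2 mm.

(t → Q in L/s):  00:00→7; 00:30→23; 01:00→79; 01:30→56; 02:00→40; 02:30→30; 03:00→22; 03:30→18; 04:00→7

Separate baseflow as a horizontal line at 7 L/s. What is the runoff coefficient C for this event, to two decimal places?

ΣQ_DR = 219.0 L/s; V = ΣQ_DR·Δt = 3.942 × 10^5 L.
Runoff depth d = V / A = 36.84 mm.
C = d / P = 36.84 / 47.2 = 0.78.

C ≈ 0.78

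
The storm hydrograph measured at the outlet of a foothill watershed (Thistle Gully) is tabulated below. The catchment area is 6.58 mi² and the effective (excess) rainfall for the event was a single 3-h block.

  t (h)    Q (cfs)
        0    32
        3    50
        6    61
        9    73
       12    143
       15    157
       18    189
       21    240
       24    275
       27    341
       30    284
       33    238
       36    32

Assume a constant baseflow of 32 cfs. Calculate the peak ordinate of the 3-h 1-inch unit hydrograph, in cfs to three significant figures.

U_p ≈ 257 cfs

Direct runoff: 0.0, 18.0, 29.0, 41.0, 111.0, 125.0, 157.0, 208.0, 243.0, 309.0, 252.0, 206.0, 0.0 cfs; ΣQ_DR = 1699 cfs, peak = 309.0 cfs.
Runoff depth d = ΣQ_DR·Δt / A = 1699 × 10800 / (6.58 mi²) = 1.200 in.
The 1-inch UH is the DRH scaled by (1 in)/d, so U_p = 309.0 × 1/1.200 = 257 cfs.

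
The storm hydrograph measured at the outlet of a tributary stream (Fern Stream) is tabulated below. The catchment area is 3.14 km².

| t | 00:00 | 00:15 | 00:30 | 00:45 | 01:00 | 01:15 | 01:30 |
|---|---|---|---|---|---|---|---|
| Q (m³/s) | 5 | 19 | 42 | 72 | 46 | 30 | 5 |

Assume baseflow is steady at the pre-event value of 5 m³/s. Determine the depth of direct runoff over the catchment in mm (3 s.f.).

d ≈ 52.7 mm

Direct runoff: 0.0, 14.0, 37.0, 67.0, 41.0, 25.0, 0.0 m³/s; ΣQ_DR = 184.0 m³/s.
V = ΣQ_DR · Δt = 184.0 × 900 s = 1.656 × 10^5 m³.
Over A = 3.14 km², depth = V / A = 52.7 mm.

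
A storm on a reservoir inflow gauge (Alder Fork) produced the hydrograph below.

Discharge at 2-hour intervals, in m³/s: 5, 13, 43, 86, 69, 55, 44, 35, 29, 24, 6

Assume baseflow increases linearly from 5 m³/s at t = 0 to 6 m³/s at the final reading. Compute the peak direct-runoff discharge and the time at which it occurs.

Subtracting baseflow gives direct-runoff ordinates: 0.00, 7.90, 37.80, 80.70, 63.60, 49.50, 38.40, 29.30, 23.20, 18.10, 0.00 m³/s.
The maximum is 80.70 m³/s, occurring at the reading for t = 6 h.

Q_p = 80.70 m³/s at t = 6 h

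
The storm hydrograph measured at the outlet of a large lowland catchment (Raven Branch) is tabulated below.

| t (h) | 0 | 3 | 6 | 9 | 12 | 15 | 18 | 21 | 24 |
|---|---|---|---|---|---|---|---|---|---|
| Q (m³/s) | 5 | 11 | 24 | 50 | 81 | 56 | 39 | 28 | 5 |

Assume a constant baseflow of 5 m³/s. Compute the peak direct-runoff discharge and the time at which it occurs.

Q_p = 76.0 m³/s at t = 12 h

Subtracting baseflow gives direct-runoff ordinates: 0.0, 6.0, 19.0, 45.0, 76.0, 51.0, 34.0, 23.0, 0.0 m³/s.
The maximum is 76.0 m³/s, occurring at the reading for t = 12 h.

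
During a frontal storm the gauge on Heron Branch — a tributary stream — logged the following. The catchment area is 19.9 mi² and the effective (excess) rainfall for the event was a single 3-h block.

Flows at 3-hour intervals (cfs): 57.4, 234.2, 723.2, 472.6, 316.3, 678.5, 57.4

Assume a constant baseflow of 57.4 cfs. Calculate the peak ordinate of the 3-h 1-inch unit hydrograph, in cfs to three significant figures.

U_p ≈ 1330 cfs

Direct runoff: 0.0, 176.8, 665.8, 415.2, 258.9, 621.1, 0.0 cfs; ΣQ_DR = 2138 cfs, peak = 665.8 cfs.
Runoff depth d = ΣQ_DR·Δt / A = 2138 × 10800 / (19.9 mi²) = 0.4994 in.
The 1-inch UH is the DRH scaled by (1 in)/d, so U_p = 665.8 × 1/0.4994 = 1330 cfs.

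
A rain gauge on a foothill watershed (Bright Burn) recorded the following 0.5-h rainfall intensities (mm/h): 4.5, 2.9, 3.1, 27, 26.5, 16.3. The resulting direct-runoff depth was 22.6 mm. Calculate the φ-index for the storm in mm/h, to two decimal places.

φ ≈ 8.20 mm/h

Only the 3 blocks with intensity above φ contribute runoff: 27, 26.5, 16.3 mm/h.
Σ(I−φ)·Δt = d  ⇒  (27+26.5+16.3 − 3φ)·0.5 = 22.6
φ = (69.80 − 22.6/0.5) / 3 = 8.20 mm/h.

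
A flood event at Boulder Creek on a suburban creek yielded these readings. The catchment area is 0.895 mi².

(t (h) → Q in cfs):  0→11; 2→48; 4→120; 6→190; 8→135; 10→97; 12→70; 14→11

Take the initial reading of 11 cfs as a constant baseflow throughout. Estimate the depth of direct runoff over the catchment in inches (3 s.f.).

Direct runoff: 0.0, 37.0, 109.0, 179.0, 124.0, 86.0, 59.0, 0.0 cfs; ΣQ_DR = 594.0 cfs.
V = ΣQ_DR · Δt = 594.0 × 7200 s = 4.277 × 10^6 ft³.
Over A = 0.895 mi², depth = V / A = 2.06 in.

d ≈ 2.06 in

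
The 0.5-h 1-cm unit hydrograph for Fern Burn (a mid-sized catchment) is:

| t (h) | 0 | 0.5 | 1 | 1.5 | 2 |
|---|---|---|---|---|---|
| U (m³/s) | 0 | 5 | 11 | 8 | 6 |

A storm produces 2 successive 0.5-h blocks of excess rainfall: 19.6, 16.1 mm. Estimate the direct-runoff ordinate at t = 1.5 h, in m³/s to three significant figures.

Q ≈ 33.4 m³/s

By discrete convolution, Q_j = Σ (P_i / 10 mm) · U_{j−i}.
At t = 1.5 h (j=3): Q = (19.6/10)·8 + (16.1/10)·11 = 33.4 m³/s.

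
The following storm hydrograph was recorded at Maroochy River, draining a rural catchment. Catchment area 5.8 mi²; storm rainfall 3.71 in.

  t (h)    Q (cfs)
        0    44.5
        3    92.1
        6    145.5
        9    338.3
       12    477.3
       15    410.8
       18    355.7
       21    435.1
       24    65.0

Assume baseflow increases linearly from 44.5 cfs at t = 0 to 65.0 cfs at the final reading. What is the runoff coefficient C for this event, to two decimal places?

ΣQ_DR = 1872 cfs; V = ΣQ_DR·Δt = 2.021 × 10^7 ft³.
Runoff depth d = V / A = 1.500 in.
C = d / P = 1.500 / 3.71 = 0.40.

C ≈ 0.40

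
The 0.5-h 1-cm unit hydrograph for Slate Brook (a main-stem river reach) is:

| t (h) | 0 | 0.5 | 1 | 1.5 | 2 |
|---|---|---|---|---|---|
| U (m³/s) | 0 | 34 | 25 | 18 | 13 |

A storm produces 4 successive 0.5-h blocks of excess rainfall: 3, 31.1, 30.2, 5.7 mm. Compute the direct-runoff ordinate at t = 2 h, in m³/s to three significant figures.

Q ≈ 155 m³/s

By discrete convolution, Q_j = Σ (P_i / 10 mm) · U_{j−i}.
At t = 2 h (j=4): Q = (3/10)·13 + (31.1/10)·18 + (30.2/10)·25 + (5.7/10)·34 = 155 m³/s.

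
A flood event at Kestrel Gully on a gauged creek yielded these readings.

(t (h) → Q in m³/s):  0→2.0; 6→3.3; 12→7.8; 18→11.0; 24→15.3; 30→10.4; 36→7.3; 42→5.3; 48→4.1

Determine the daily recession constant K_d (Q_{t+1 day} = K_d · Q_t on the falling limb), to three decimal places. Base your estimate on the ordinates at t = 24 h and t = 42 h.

Between t = 24 h and t = 42 h the flow falls from 15.3 to 5.3 m³/s over 3×6 h = 18 h.
Per-interval ratio K = (5.3/15.3)^(1/3) = 0.7023; K_d = K^(24/6) = 0.243.

K_d ≈ 0.243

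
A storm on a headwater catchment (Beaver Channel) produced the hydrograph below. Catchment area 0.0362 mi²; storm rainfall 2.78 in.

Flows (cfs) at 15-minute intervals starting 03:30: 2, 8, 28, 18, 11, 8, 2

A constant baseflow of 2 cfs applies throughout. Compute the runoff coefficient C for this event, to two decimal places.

C ≈ 0.24

ΣQ_DR = 63.00 cfs; V = ΣQ_DR·Δt = 56700 ft³.
Runoff depth d = V / A = 0.6742 in.
C = d / P = 0.6742 / 2.78 = 0.24.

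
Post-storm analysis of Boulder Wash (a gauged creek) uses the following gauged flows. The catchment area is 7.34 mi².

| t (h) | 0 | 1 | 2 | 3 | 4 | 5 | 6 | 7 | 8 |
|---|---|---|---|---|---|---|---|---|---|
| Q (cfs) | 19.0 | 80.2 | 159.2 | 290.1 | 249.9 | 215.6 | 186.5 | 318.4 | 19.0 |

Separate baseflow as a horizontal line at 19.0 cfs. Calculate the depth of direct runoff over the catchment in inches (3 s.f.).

Direct runoff: 0.0, 61.2, 140.2, 271.1, 230.9, 196.6, 167.5, 299.4, 0.0 cfs; ΣQ_DR = 1367 cfs.
V = ΣQ_DR · Δt = 1367 × 3600 s = 4.921 × 10^6 ft³.
Over A = 7.34 mi², depth = V / A = 0.289 in.

d ≈ 0.289 in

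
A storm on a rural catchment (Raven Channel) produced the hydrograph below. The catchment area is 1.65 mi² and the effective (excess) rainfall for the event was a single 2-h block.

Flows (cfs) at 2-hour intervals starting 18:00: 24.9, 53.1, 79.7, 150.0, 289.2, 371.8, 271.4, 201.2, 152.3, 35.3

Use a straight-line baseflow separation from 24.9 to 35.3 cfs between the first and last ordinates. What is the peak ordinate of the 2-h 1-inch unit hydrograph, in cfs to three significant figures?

Direct runoff: 0.00, 27.04, 52.49, 121.63, 259.68, 341.12, 239.57, 168.21, 118.16, 0.00 cfs; ΣQ_DR = 1328 cfs, peak = 341.12 cfs.
Runoff depth d = ΣQ_DR·Δt / A = 1328 × 7200 / (1.65 mi²) = 2.494 in.
The 1-inch UH is the DRH scaled by (1 in)/d, so U_p = 341.12 × 1/2.494 = 137 cfs.

U_p ≈ 137 cfs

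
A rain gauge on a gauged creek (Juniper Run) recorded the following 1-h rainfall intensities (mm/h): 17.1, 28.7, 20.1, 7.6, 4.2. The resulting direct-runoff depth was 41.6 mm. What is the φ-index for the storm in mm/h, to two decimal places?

φ ≈ 8.10 mm/h

Only the 3 blocks with intensity above φ contribute runoff: 17.1, 28.7, 20.1 mm/h.
Σ(I−φ)·Δt = d  ⇒  (17.1+28.7+20.1 − 3φ)·1 = 41.6
φ = (65.90 − 41.6/1) / 3 = 8.10 mm/h.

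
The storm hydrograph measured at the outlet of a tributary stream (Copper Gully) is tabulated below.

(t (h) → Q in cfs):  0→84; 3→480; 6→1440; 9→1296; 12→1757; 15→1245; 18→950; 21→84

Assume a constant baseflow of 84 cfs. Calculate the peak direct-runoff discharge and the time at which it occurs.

Q_p = 1673.0 cfs at t = 12 h

Subtracting baseflow gives direct-runoff ordinates: 0.0, 396.0, 1356.0, 1212.0, 1673.0, 1161.0, 866.0, 0.0 cfs.
The maximum is 1673.0 cfs, occurring at the reading for t = 12 h.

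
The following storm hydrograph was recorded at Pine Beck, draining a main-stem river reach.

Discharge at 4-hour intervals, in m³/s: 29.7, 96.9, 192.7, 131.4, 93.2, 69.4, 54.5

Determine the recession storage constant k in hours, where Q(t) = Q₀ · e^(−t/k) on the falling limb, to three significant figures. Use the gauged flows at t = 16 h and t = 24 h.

k ≈ 14.9 h

On the falling limb, Q drops from 93.2 to 54.5 m³/s between t = 16 h and t = 24 h (Δt = 8 h).
k = −Δt / ln(Q₂/Q₁) = −8 / ln(54.5/93.2) = 14.9 h.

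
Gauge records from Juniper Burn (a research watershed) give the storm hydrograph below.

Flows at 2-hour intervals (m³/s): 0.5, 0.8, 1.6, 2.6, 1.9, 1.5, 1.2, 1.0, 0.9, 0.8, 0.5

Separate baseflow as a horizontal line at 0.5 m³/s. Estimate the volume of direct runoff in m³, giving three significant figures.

Direct-runoff ordinates (Q − Q_b): 0.0, 0.3, 1.1, 2.1, 1.4, 1.0, 0.7, 0.5, 0.4, 0.3, 0.0 m³/s.
ΣQ_DR = 7.800 m³/s.
With Δt = 2 h = 7200 s, V = ΣQ_DR · Δt = 7.800 × 7200 = 56200 m³.

V ≈ 56200 m³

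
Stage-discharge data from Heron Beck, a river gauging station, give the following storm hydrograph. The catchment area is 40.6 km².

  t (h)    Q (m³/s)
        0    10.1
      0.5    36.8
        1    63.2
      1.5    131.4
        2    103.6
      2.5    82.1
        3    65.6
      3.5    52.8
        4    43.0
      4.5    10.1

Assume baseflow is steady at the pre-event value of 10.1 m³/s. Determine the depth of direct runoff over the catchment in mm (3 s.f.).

d ≈ 22.1 mm

Direct runoff: 0.0, 26.7, 53.1, 121.3, 93.5, 72.0, 55.5, 42.7, 32.9, 0.0 m³/s; ΣQ_DR = 497.7 m³/s.
V = ΣQ_DR · Δt = 497.7 × 1800 s = 8.959 × 10^5 m³.
Over A = 40.6 km², depth = V / A = 22.1 mm.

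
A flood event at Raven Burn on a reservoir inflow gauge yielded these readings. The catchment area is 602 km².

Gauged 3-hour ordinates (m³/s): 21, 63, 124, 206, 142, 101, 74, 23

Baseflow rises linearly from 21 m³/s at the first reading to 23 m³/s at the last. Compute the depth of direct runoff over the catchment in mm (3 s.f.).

d ≈ 10.4 mm

Direct runoff: 0.00, 41.71, 102.43, 184.14, 119.86, 78.57, 51.29, 0.00 m³/s; ΣQ_DR = 578.0 m³/s.
V = ΣQ_DR · Δt = 578.0 × 10800 s = 6.242 × 10^6 m³.
Over A = 602 km², depth = V / A = 10.4 mm.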